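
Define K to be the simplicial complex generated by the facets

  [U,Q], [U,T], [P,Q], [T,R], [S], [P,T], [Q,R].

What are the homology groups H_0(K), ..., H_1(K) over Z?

H_0 ≅ Z^2,  H_1 ≅ Z^2.

Order the vertices as P < Q < R < S < T < U. Listing each simplex with vertices in this order, K has dimension 1 with simplices:

  0-simplices (6): P, Q, R, S, T, U
  1-simplices (6): PQ, PT, QR, QU, RT, TU

giving chain groups C_0 ≅ Z^6, C_1 ≅ Z^6.

Boundary ∂_1: C_1 → C_0 sends each edge [p,q] (with p < q) to q − p. For instance
  ∂QU = U − Q.
As a 6×6 matrix over Z this has rank 4, with invariant factors (1,1,1,1).

Computing H_k = (kernel of ∂_k) / (image of ∂_{k+1}):

  H_0: rank C_0 − rank ∂_1 = 6 − 4 = 2, and the invariant factors of ∂_1 are all 1, so H_0 ≅ Z^2.
  H_1: rank ker ∂_1 − rank ∂_2 = (6 − 4) − 0 = 2, and there is no ∂_2, so H_1 ≅ Z^2.

As a check, the Euler characteristic is 6 − 6 = 0, which agrees with 2 − 2 = 0.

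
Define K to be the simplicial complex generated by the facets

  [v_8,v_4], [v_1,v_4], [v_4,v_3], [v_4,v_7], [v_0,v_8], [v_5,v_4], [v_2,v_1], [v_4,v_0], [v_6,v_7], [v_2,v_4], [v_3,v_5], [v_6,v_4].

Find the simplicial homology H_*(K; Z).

H_0 = Z,  H_1 = Z^4.

Order the vertices as v_0 < v_1 < v_2 < v_3 < v_4 < v_5 < v_6 < v_7 < v_8. Listing each simplex with vertices in this order, K has dimension 1 with simplices:

  0-simplices (9): [v_0], [v_1], [v_2], [v_3], [v_4], [v_5], [v_6], [v_7], [v_8]
  1-simplices (12): [v_0,v_4], [v_0,v_8], [v_1,v_2], [v_1,v_4], [v_2,v_4], [v_3,v_4], [v_3,v_5], [v_4,v_5], [v_4,v_6], [v_4,v_7], [v_4,v_8], [v_6,v_7]

giving chain groups C_0 ≅ Z^9, C_1 ≅ Z^12.

The boundary map ∂_1: C_1 → C_0 maps an edge to its endpoints' difference, ∂[p,q] = q − p. For instance
  ∂[v_2,v_4] = [v_4] − [v_2].
As a 9×12 matrix over Z this has rank 8, with invariant factors (1,1,1,1,1,1,1,1).

Now H_k = ker ∂_k / im ∂_{k+1}, so:

  H_0: rank C_0 − rank ∂_1 = 9 − 8 = 1, and the invariant factors of ∂_1 are all 1, so H_0 ≅ Z.
  H_1: rank ker ∂_1 − rank ∂_2 = (12 − 8) − 0 = 4, and there is no ∂_2, so H_1 ≅ Z^4.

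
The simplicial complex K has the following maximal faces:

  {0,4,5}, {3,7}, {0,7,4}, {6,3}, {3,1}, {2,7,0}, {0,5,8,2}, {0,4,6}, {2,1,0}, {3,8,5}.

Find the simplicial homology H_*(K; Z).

H_0 = Z,  H_1 = Z^3,  H_2 = 0,  H_3 = 0.

Fix the vertex order 0 < 1 < 2 < 3 < 4 < 5 < 6 < 7 < 8 and write every simplex with vertices in increasing order. Then dim K = 3 and the simplices of K are:

  0-simplices (9): [0], [1], [2], [3], [4], [5], [6], [7], [8]
  1-simplices (20): [0,1], [0,2], [0,4], [0,5], [0,6], [0,7], [0,8], [1,2], [1,3], [2,5], [2,7], [2,8], [3,5], [3,6], [3,7], [3,8], [4,5], [4,6], [4,7], [5,8]
  2-simplices (10): [0,1,2], [0,2,5], [0,2,7], [0,2,8], [0,4,5], [0,4,6], [0,4,7], [0,5,8], [2,5,8], [3,5,8]
  3-simplices (1): [0,2,5,8]

Hence C_0 ≅ Z^9, C_1 ≅ Z^20, C_2 ≅ Z^10, C_3 ≅ Z^1.

The boundary map ∂_1: C_1 → C_0 is given by ∂[p,q] = [q] − [p]. For instance
  ∂[0,6] = [6] − [0].
The resulting 9×20 matrix has rank 8, and its Smith normal form has invariant factors (1,1,1,1,1,1,1,1).

Boundary ∂_2: C_2 → C_1 acts by ∂[p,q,r] = [q,r] − [p,r] + [p,q]. For instance
  ∂[2,5,8] = [5,8] − [2,8] + [2,5],
  ∂[0,4,6] = [4,6] − [0,6] + [0,4].
This gives a 20×10 integer matrix of rank 9; reducing to Smith normal form yields diagonal entries (1,1,1,1,1,1,1,1,1).

Boundary ∂_3: C_3 → C_2 sends each 3-simplex σ to the alternating sum Σ_i (−1)^i (σ with its i-th vertex removed). For instance
  ∂[0,2,5,8] = [2,5,8] − [0,5,8] + [0,2,8] − [0,2,5].
As a 10×1 matrix over Z this has rank 1, with invariant factors (1).

Computing H_k = (kernel of ∂_k) / (image of ∂_{k+1}):

  H_0: rank C_0 − rank ∂_1 = 9 − 8 = 1, and the invariant factors of ∂_1 are all 1, so H_0 = Z.
  H_1: rank ker ∂_1 − rank ∂_2 = (20 − 8) − 9 = 3, and the invariant factors of ∂_2 are all 1, so H_1 = Z^3.
  H_2: rank ker ∂_2 − rank ∂_3 = (10 − 9) − 1 = 0, and the invariant factors of ∂_3 are all 1, so H_2 = 0.
  H_3: rank ker ∂_3 − rank ∂_4 = (1 − 1) − 0 = 0, and there is no ∂_4, so H_3 = 0.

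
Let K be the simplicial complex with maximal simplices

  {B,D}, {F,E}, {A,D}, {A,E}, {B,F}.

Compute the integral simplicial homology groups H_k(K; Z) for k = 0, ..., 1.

Fix the vertex order A < B < D < E < F and write every simplex with vertices in increasing order. Then dim K = 1 and the simplices of K are:

  0-simplices (5): A, B, D, E, F
  1-simplices (5): AD, AE, BD, BF, EF

giving chain groups C_0 ≅ Z^5, C_1 ≅ Z^5.

∂_1: C_1 → C_0 is given by ∂[p,q] = [q] − [p].
As a 5×5 matrix over Z this has rank 4, with invariant factors (1,1,1,1).

From H_k ≅ ker(∂_k) / im(∂_{k+1}) we obtain:

  H_0: rank C_0 − rank ∂_1 = 5 − 4 = 1, and the invariant factors of ∂_1 are all 1, so H_0 = Z.
  H_1: rank ker ∂_1 − rank ∂_2 = (5 − 4) − 0 = 1, and there is no ∂_2, so H_1 = Z.

As a check, the Euler characteristic is 5 − 5 = 0, which agrees with 1 − 1 = 0.

H_0 ≅ Z,  H_1 ≅ Z.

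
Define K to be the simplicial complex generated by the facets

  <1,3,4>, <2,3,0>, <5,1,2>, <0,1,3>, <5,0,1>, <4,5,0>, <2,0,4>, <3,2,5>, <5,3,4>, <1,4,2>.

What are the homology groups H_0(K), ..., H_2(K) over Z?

Order the vertices as 0 < 1 < 2 < 3 < 4 < 5. Listing each simplex with vertices in this order, K has dimension 2 with simplices:

  0-simplices (6): [0], [1], [2], [3], [4], [5]
  1-simplices (15): [0,1], [0,2], [0,3], [0,4], [0,5], [1,2], [1,3], [1,4], [1,5], [2,3], [2,4], [2,5], [3,4], [3,5], [4,5]
  2-simplices (10): [0,1,3], [0,1,5], [0,2,3], [0,2,4], [0,4,5], [1,2,4], [1,2,5], [1,3,4], [2,3,5], [3,4,5]

giving chain groups C_0 ≅ Z^6, C_1 ≅ Z^15, C_2 ≅ Z^10.

Boundary ∂_1: C_1 → C_0 maps an edge to its endpoints' difference, ∂[p,q] = q − p.
The 6×15 boundary matrix has rank 5 and Smith normal form diag(1,1,1,1,1).

∂_2: C_2 → C_1 maps a triangle to the signed sum of its edges. For instance
  ∂[1,2,4] = [2,4] − [1,4] + [1,2],
  ∂[0,1,3] = [1,3] − [0,3] + [0,1].
This gives a 15×10 integer matrix of rank 10; reducing to Smith normal form yields diagonal entries (1,1,1,1,1,1,1,1,1,2).

Now H_k = ker ∂_k / im ∂_{k+1}, so:

  H_0: rank C_0 − rank ∂_1 = 6 − 5 = 1, and the invariant factors of ∂_1 are all 1, so H_0 ≅ Z.
  H_1: rank ker ∂_1 − rank ∂_2 = (15 − 5) − 10 = 0, and ∂_2 has invariant factor 2 > 1, so H_1 ≅ Z/2.
  H_2: rank ker ∂_2 − rank ∂_3 = (10 − 10) − 0 = 0, and there is no ∂_3, so H_2 ≅ 0.

H_0 = Z,  H_1 = Z/2,  H_2 = 0.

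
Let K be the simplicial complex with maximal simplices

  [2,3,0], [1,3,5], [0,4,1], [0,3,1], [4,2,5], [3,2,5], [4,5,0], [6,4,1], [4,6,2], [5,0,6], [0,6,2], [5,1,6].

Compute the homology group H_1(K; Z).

H_1 ≅ Z/2.

K has 7 vertices, 18 edges, 12 triangles.
rank ∂_1 = 6, rank ∂_2 = 12 ⇒ b_1 = 18 − 6 − 12 = 0; ∂_2 has invariant factor(s) [2] giving torsion. So H_1 ≅ Z/2.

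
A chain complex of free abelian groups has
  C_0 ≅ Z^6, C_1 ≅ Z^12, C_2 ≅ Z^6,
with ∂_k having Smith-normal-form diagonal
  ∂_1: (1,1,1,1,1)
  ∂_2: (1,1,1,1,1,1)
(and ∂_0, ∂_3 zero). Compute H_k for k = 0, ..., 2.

H_0 ≅ Z,  H_1 ≅ Z,  H_2 = 0.

H_0: b_0 = 6 − 0 − 5 = 1; torsion from ∂_1 factors > 1: none. So H_0 ≅ Z.
H_1: b_1 = 12 − 5 − 6 = 1; torsion from ∂_2 factors > 1: none. So H_1 ≅ Z.
H_2: b_2 = 6 − 6 − 0 = 0; torsion from ∂_3 factors > 1: none. So H_2 ≅ 0.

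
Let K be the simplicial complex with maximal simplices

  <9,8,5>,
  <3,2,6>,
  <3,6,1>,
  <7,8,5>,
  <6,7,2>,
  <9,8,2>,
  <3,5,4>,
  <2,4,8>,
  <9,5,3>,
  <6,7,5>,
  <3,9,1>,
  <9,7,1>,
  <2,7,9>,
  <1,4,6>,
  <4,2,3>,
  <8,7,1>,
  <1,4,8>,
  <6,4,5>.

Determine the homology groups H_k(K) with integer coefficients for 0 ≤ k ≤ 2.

Order the vertices as 1 < 2 < 3 < 4 < 5 < 6 < 7 < 8 < 9. Listing each simplex with vertices in this order, K has dimension 2 with simplices:

  0-simplices (9): [1], [2], [3], [4], [5], [6], [7], [8], [9]
  1-simplices (27): (27 of them)
  2-simplices (18): [1,3,6], [1,3,9], [1,4,6], [1,4,8], [1,7,8], [1,7,9], [2,3,4], [2,3,6], [2,4,8], [2,6,7], [2,7,9], [2,8,9], [3,4,5], [3,5,9], [4,5,6], [5,6,7], [5,7,8], [5,8,9]

giving chain groups C_0 ≅ Z^9, C_1 ≅ Z^27, C_2 ≅ Z^18.

Boundary ∂_1: C_1 → C_0 maps an edge to its endpoints' difference, ∂[p,q] = q − p. For instance
  ∂[3,9] = [9] − [3].
This gives a 9×27 integer matrix of rank 8; reducing to Smith normal form yields diagonal entries (1,1,1,1,1,1,1,1).

The boundary map ∂_2: C_2 → C_1 sends each 2-simplex [p,q,r] to [q,r] − [p,r] + [p,q]. For instance
  ∂[1,3,6] = [3,6] − [1,6] + [1,3],
  ∂[2,7,9] = [7,9] − [2,9] + [2,7].
The resulting 27×18 matrix has rank 18, and its Smith normal form has invariant factors (1,1,1,1,1,1,1,1,1,1,1,1,1,1,1,1,1,2).

Computing H_k = (kernel of ∂_k) / (image of ∂_{k+1}):

  H_0: rank C_0 − rank ∂_1 = 9 − 8 = 1, and the invariant factors of ∂_1 are all 1, so H_0 = Z.
  H_1: rank ker ∂_1 − rank ∂_2 = (27 − 8) − 18 = 1, and ∂_2 has invariant factor 2 > 1, so H_1 = Z × Z/2.
  H_2: rank ker ∂_2 − rank ∂_3 = (18 − 18) − 0 = 0, and there is no ∂_3, so H_2 = 0.

H_0 = Z,  H_1 = Z × Z/2,  H_2 = 0.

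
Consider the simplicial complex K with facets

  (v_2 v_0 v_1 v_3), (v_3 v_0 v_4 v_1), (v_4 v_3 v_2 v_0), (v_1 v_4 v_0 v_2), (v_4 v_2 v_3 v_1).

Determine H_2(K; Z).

H_2 ≅ 0.

We work with the vertex ordering v_0 < v_1 < v_2 < v_3 < v_4. The simplices of K, each written with vertices in increasing order, are:

  0-simplices (5): [v_0], [v_1], [v_2], [v_3], [v_4]
  1-simplices (10): [v_0,v_1], [v_0,v_2], [v_0,v_3], [v_0,v_4], [v_1,v_2], [v_1,v_3], [v_1,v_4], [v_2,v_3], [v_2,v_4], [v_3,v_4]
  2-simplices (10): [v_0,v_1,v_2], [v_0,v_1,v_3], [v_0,v_1,v_4], [v_0,v_2,v_3], [v_0,v_2,v_4], [v_0,v_3,v_4], [v_1,v_2,v_3], [v_1,v_2,v_4], [v_1,v_3,v_4], [v_2,v_3,v_4]
  3-simplices (5): [v_0,v_1,v_2,v_3], [v_0,v_1,v_2,v_4], [v_0,v_1,v_3,v_4], [v_0,v_2,v_3,v_4], [v_1,v_2,v_3,v_4]

Hence C_0 ≅ Z^5, C_1 ≅ Z^10, C_2 ≅ Z^10, C_3 ≅ Z^5.

Boundary ∂_1: C_1 → C_0 maps an edge to its endpoints' difference, ∂[p,q] = q − p.
The 5×10 boundary matrix has rank 4 and Smith normal form diag(1,1,1,1).

Boundary ∂_2: C_2 → C_1 acts by ∂[p,q,r] = [q,r] − [p,r] + [p,q]. For instance
  ∂[v_0,v_1,v_2] = [v_1,v_2] − [v_0,v_2] + [v_0,v_1],
  ∂[v_1,v_3,v_4] = [v_3,v_4] − [v_1,v_4] + [v_1,v_3].
This gives a 10×10 integer matrix of rank 6; reducing to Smith normal form yields diagonal entries (1,1,1,1,1,1).

∂_3: C_3 → C_2 sends each 3-simplex σ to the alternating sum Σ_i (−1)^i (σ with its i-th vertex removed). For instance
  ∂[v_1,v_2,v_3,v_4] = [v_2,v_3,v_4] − [v_1,v_3,v_4] + [v_1,v_2,v_4] − [v_1,v_2,v_3],
  ∂[v_0,v_1,v_2,v_3] = [v_1,v_2,v_3] − [v_0,v_2,v_3] + [v_0,v_1,v_3] − [v_0,v_1,v_2].
The 10×5 boundary matrix has rank 4 and Smith normal form diag(1,1,1,1).

From H_k ≅ ker(∂_k) / im(∂_{k+1}) we obtain:

  H_2: rank ker ∂_2 − rank ∂_3 = (10 − 6) − 4 = 0, and the invariant factors of ∂_3 are all 1, so H_2 = 0.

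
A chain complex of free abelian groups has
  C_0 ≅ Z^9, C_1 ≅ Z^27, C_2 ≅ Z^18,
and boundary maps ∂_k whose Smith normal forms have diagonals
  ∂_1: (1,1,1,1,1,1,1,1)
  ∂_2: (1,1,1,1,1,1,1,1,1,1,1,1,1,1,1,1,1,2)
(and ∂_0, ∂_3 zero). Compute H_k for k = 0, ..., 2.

H_0 ≅ Z,  H_1 ≅ Z ⊕ Z/2Z,  H_2 = 0.

H_0: b_0 = 9 − 0 − 8 = 1; torsion from ∂_1 factors > 1: none. So H_0 ≅ Z.
H_1: b_1 = 27 − 8 − 18 = 1; torsion from ∂_2 factors > 1: [2]. So H_1 ≅ Z ⊕ Z/2Z.
H_2: b_2 = 18 − 18 − 0 = 0; torsion from ∂_3 factors > 1: none. So H_2 ≅ 0.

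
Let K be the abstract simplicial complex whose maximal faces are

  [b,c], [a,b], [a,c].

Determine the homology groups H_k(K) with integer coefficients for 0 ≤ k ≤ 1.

H_0 = Z,  H_1 = Z.

Order the vertices as a < b < c. Listing each simplex with vertices in this order, K has dimension 1 with simplices:

  0-simplices (3): a, b, c
  1-simplices (3): ab, ac, bc

giving chain groups C_0 ≅ Z^3, C_1 ≅ Z^3.

The boundary map ∂_1: C_1 → C_0 sends each edge [p,q] (with p < q) to q − p.
As a 3×3 matrix over Z this has rank 2, with invariant factors (1,1).

Reading off H_k = ker ∂_k / im ∂_{k+1}:

  H_0: rank C_0 − rank ∂_1 = 3 − 2 = 1, and the invariant factors of ∂_1 are all 1, so H_0 = Z.
  H_1: rank ker ∂_1 − rank ∂_2 = (3 − 2) − 0 = 1, and there is no ∂_2, so H_1 = Z.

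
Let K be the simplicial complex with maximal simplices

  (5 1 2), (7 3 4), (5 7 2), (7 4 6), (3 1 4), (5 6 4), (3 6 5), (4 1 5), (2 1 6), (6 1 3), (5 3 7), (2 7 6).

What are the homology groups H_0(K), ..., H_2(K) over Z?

K has 7 vertices, 18 edges, 12 triangles.
rank ∂_0 = 0, rank ∂_1 = 6 ⇒ b_0 = 7 − 0 − 6 = 1; all invariant factors of ∂_1 are 1 so no torsion. So H_0 = Z.
rank ∂_1 = 6, rank ∂_2 = 12 ⇒ b_1 = 18 − 6 − 12 = 0; ∂_2 has invariant factor(s) [2] giving torsion. So H_1 = Z/2.
rank ∂_2 = 12, rank ∂_3 = 0 ⇒ b_2 = 12 − 12 − 0 = 0. So H_2 = 0.

H_0 = Z,  H_1 = Z/2,  H_2 = 0.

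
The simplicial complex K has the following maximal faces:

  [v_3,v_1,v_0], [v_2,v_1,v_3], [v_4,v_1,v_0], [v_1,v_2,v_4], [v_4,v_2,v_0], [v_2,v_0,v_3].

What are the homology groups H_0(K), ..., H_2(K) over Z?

H_0 = Z,  H_1 = 0,  H_2 = Z.

Order the vertices as v_0 < v_1 < v_2 < v_3 < v_4. Listing each simplex with vertices in this order, K has dimension 2 with simplices:

  0-simplices (5): [v_0], [v_1], [v_2], [v_3], [v_4]
  1-simplices (9): [v_0,v_1], [v_0,v_2], [v_0,v_3], [v_0,v_4], [v_1,v_2], [v_1,v_3], [v_1,v_4], [v_2,v_3], [v_2,v_4]
  2-simplices (6): [v_0,v_1,v_3], [v_0,v_1,v_4], [v_0,v_2,v_3], [v_0,v_2,v_4], [v_1,v_2,v_3], [v_1,v_2,v_4]

so the chain groups are C_0 ≅ Z^5, C_1 ≅ Z^9, C_2 ≅ Z^6.

∂_1: C_1 → C_0 sends each edge [p,q] (with p < q) to q − p.
As a 5×9 matrix over Z this has rank 4, with invariant factors (1,1,1,1).

Boundary ∂_2: C_2 → C_1 acts by ∂[p,q,r] = [q,r] − [p,r] + [p,q]. For instance
  ∂[v_0,v_1,v_4] = [v_1,v_4] − [v_0,v_4] + [v_0,v_1],
  ∂[v_1,v_2,v_4] = [v_2,v_4] − [v_1,v_4] + [v_1,v_2].
This gives a 9×6 integer matrix of rank 5; reducing to Smith normal form yields diagonal entries (1,1,1,1,1).

From H_k ≅ ker(∂_k) / im(∂_{k+1}) we obtain:

  H_0: rank C_0 − rank ∂_1 = 5 − 4 = 1, and the invariant factors of ∂_1 are all 1, so H_0 ≅ Z.
  H_1: rank ker ∂_1 − rank ∂_2 = (9 − 4) − 5 = 0, and the invariant factors of ∂_2 are all 1, so H_1 ≅ 0.
  H_2: rank ker ∂_2 − rank ∂_3 = (6 − 5) − 0 = 1, and there is no ∂_3, so H_2 ≅ Z.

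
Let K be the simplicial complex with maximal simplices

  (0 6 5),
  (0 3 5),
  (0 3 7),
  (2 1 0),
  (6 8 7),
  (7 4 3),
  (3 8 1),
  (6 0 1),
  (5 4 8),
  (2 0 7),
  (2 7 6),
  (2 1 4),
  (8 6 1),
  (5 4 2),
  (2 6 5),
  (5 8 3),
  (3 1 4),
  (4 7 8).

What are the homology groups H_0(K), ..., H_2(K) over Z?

Order the vertices as 0 < 1 < 2 < 3 < 4 < 5 < 6 < 7 < 8. Listing each simplex with vertices in this order, K has dimension 2 with simplices:

  0-simplices (9): [0], [1], [2], [3], [4], [5], [6], [7], [8]
  1-simplices (27): (27 of them)
  2-simplices (18): [0,1,2], [0,1,6], [0,2,7], [0,3,5], [0,3,7], [0,5,6], [1,2,4], [1,3,4], [1,3,8], [1,6,8], [2,4,5], [2,5,6], [2,6,7], [3,4,7], [3,5,8], [4,5,8], [4,7,8], [6,7,8]

Hence C_0 ≅ Z^9, C_1 ≅ Z^27, C_2 ≅ Z^18.

∂_1: C_1 → C_0 is given by ∂[p,q] = [q] − [p]. For instance
  ∂[1,2] = [2] − [1].
The resulting 9×27 matrix has rank 8, and its Smith normal form has invariant factors (1,1,1,1,1,1,1,1).

Boundary ∂_2: C_2 → C_1 maps a triangle to the signed sum of its edges. For instance
  ∂[1,2,4] = [2,4] − [1,4] + [1,2],
  ∂[0,2,7] = [2,7] − [0,7] + [0,2].
The 27×18 boundary matrix has rank 18 and Smith normal form diag(1,1,1,1,1,1,1,1,1,1,1,1,1,1,1,1,1,2).

From H_k ≅ ker(∂_k) / im(∂_{k+1}) we obtain:

  H_0: rank C_0 − rank ∂_1 = 9 − 8 = 1, and the invariant factors of ∂_1 are all 1, so H_0 = Z.
  H_1: rank ker ∂_1 − rank ∂_2 = (27 − 8) − 18 = 1, and ∂_2 has invariant factor 2 > 1, so H_1 = Z ⊕ Z/2Z.
  H_2: rank ker ∂_2 − rank ∂_3 = (18 − 18) − 0 = 0, and there is no ∂_3, so H_2 = 0.

As a check, the Euler characteristic is 9 − 27 + 18 = 0, which agrees with 1 − 1 + 0 = 0.
(K is a triangulation of the Klein bottle.)

H_0 ≅ Z,  H_1 ≅ Z ⊕ Z/2Z,  H_2 = 0.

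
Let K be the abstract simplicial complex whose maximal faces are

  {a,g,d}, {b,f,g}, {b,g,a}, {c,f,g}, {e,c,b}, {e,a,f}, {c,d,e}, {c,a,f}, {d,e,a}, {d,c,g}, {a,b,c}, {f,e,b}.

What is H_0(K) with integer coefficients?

H_0 ≅ Z.

Fix the vertex order a < b < c < d < e < f < g and write every simplex with vertices in increasing order. Then dim K = 2 and the simplices of K are:

  0-simplices (7): a, b, c, d, e, f, g
  1-simplices (18): ab, ac, ad, ae, af, ag, bc, be, bf, bg, cd, ce, cf, cg, de, dg, ef, fg
  2-simplices (12): abc, abg, acf, ade, adg, aef, bce, bef, bfg, cde, cdg, cfg

so the chain groups are C_0 ≅ Z^7, C_1 ≅ Z^18, C_2 ≅ Z^12.

Boundary ∂_1: C_1 → C_0 sends each edge [p,q] (with p < q) to q − p.
As a 7×18 matrix over Z this has rank 6, with invariant factors (1,1,1,1,1,1).

∂_2: C_2 → C_1 acts by ∂[p,q,r] = [q,r] − [p,r] + [p,q]. For instance
  ∂ade = de − ae + ad,
  ∂aef = ef − af + ae.
The 18×12 boundary matrix has rank 12 and Smith normal form diag(1,1,1,1,1,1,1,1,1,1,1,2).

Computing H_k = (kernel of ∂_k) / (image of ∂_{k+1}):

  H_0: rank C_0 − rank ∂_1 = 7 − 6 = 1, and the invariant factors of ∂_1 are all 1, so H_0 ≅ Z.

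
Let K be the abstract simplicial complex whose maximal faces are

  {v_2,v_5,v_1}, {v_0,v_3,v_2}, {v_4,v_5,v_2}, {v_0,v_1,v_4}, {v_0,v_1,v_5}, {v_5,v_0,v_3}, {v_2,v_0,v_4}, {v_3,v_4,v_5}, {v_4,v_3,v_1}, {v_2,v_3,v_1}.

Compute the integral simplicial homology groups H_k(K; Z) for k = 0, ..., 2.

Fix the vertex order v_0 < v_1 < v_2 < v_3 < v_4 < v_5 and write every simplex with vertices in increasing order. Then dim K = 2 and the simplices of K are:

  0-simplices (6): [v_0], [v_1], [v_2], [v_3], [v_4], [v_5]
  1-simplices (15): (15 of them)
  2-simplices (10): [v_0,v_1,v_4], [v_0,v_1,v_5], [v_0,v_2,v_3], [v_0,v_2,v_4], [v_0,v_3,v_5], [v_1,v_2,v_3], [v_1,v_2,v_5], [v_1,v_3,v_4], [v_2,v_4,v_5], [v_3,v_4,v_5]

Hence C_0 ≅ Z^6, C_1 ≅ Z^15, C_2 ≅ Z^10.

The boundary map ∂_1: C_1 → C_0 sends each edge [p,q] (with p < q) to q − p. For instance
  ∂[v_3,v_5] = [v_5] − [v_3].
This gives a 6×15 integer matrix of rank 5; reducing to Smith normal form yields diagonal entries (1,1,1,1,1).

Boundary ∂_2: C_2 → C_1 maps a triangle to the signed sum of its edges. For instance
  ∂[v_2,v_4,v_5] = [v_4,v_5] − [v_2,v_5] + [v_2,v_4],
  ∂[v_1,v_2,v_5] = [v_2,v_5] − [v_1,v_5] + [v_1,v_2].
This gives a 15×10 integer matrix of rank 10; reducing to Smith normal form yields diagonal entries (1,1,1,1,1,1,1,1,1,2).

Reading off H_k = ker ∂_k / im ∂_{k+1}:

  H_0: rank C_0 − rank ∂_1 = 6 − 5 = 1, and the invariant factors of ∂_1 are all 1, so H_0 ≅ Z.
  H_1: rank ker ∂_1 − rank ∂_2 = (15 − 5) − 10 = 0, and ∂_2 has invariant factor 2 > 1, so H_1 ≅ Z/2Z.
  H_2: rank ker ∂_2 − rank ∂_3 = (10 − 10) − 0 = 0, and there is no ∂_3, so H_2 ≅ 0.

H_0 ≅ Z,  H_1 ≅ Z/2Z,  H_2 = 0.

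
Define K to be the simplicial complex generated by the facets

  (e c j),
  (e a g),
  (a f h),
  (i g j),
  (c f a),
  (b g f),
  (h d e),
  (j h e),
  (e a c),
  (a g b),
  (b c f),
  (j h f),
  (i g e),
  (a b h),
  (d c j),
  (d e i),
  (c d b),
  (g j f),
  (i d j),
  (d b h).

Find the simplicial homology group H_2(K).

H_2 ≅ 0.

K has 10 vertices, 30 edges, 20 triangles.
rank ∂_2 = 20, rank ∂_3 = 0 ⇒ b_2 = 20 − 20 − 0 = 0. So H_2 = 0.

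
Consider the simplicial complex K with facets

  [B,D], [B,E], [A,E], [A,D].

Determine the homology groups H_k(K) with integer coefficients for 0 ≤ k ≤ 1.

H_0 = Z,  H_1 = Z.

We work with the vertex ordering A < B < D < E. The simplices of K, each written with vertices in increasing order, are:

  0-simplices (4): A, B, D, E
  1-simplices (4): AD, AE, BD, BE

Hence C_0 ≅ Z^4, C_1 ≅ Z^4.

Boundary ∂_1: C_1 → C_0 maps an edge to its endpoints' difference, ∂[p,q] = q − p.
As a 4×4 matrix over Z this has rank 3, with invariant factors (1,1,1).

Now H_k = ker ∂_k / im ∂_{k+1}, so:

  H_0: rank C_0 − rank ∂_1 = 4 − 3 = 1, and the invariant factors of ∂_1 are all 1, so H_0 = Z.
  H_1: rank ker ∂_1 − rank ∂_2 = (4 − 3) − 0 = 1, and there is no ∂_2, so H_1 = Z.

As a check, the Euler characteristic is 4 − 4 = 0, which agrees with 1 − 1 = 0.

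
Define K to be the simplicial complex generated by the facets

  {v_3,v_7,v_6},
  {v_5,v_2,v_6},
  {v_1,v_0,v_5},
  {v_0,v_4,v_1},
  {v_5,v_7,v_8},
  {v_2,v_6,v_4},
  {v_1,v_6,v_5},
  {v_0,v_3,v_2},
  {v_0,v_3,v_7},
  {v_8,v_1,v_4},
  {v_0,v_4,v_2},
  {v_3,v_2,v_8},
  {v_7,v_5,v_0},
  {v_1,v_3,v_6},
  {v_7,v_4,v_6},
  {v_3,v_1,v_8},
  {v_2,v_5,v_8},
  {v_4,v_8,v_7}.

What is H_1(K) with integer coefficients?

Take the total order v_0 < v_1 < v_2 < v_3 < v_4 < v_5 < v_6 < v_7 < v_8 on the vertex set. Then K (dimension 2) consists of the simplices:

  0-simplices (9): [v_0], [v_1], [v_2], [v_3], [v_4], [v_5], [v_6], [v_7], [v_8]
  1-simplices (27): (27 of them)
  2-simplices (18): (18 of them)

so the chain groups are C_0 ≅ Z^9, C_1 ≅ Z^27, C_2 ≅ Z^18.

Boundary ∂_1: C_1 → C_0 is given by ∂[p,q] = [q] − [p].
As a 9×27 matrix over Z this has rank 8, with invariant factors (1,1,1,1,1,1,1,1).

Boundary ∂_2: C_2 → C_1 maps a triangle to the signed sum of its edges. For instance
  ∂[v_0,v_5,v_7] = [v_5,v_7] − [v_0,v_7] + [v_0,v_5],
  ∂[v_0,v_1,v_5] = [v_1,v_5] − [v_0,v_5] + [v_0,v_1].
The resulting 27×18 matrix has rank 17, and its Smith normal form has invariant factors (1,1,1,1,1,1,1,1,1,1,1,1,1,1,1,1,1).

Now H_k = ker ∂_k / im ∂_{k+1}, so:

  H_1: rank ker ∂_1 − rank ∂_2 = (27 − 8) − 17 = 2, and the invariant factors of ∂_2 are all 1, so H_1 = Z^2.

H_1 = Z^2.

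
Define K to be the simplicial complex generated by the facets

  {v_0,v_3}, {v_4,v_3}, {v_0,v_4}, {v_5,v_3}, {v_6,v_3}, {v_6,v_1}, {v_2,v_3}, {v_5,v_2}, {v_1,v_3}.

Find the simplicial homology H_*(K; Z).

Fix the vertex order v_0 < v_1 < v_2 < v_3 < v_4 < v_5 < v_6 and write every simplex with vertices in increasing order. Then dim K = 1 and the simplices of K are:

  0-simplices (7): [v_0], [v_1], [v_2], [v_3], [v_4], [v_5], [v_6]
  1-simplices (9): [v_0,v_3], [v_0,v_4], [v_1,v_3], [v_1,v_6], [v_2,v_3], [v_2,v_5], [v_3,v_4], [v_3,v_5], [v_3,v_6]

Hence C_0 ≅ Z^7, C_1 ≅ Z^9.

The boundary map ∂_1: C_1 → C_0 sends each edge [p,q] (with p < q) to q − p.
As a 7×9 matrix over Z this has rank 6, with invariant factors (1,1,1,1,1,1).

From H_k ≅ ker(∂_k) / im(∂_{k+1}) we obtain:

  H_0: rank C_0 − rank ∂_1 = 7 − 6 = 1, and the invariant factors of ∂_1 are all 1, so H_0 ≅ Z.
  H_1: rank ker ∂_1 − rank ∂_2 = (9 − 6) − 0 = 3, and there is no ∂_2, so H_1 ≅ Z^3.

H_0 ≅ Z,  H_1 ≅ Z^3.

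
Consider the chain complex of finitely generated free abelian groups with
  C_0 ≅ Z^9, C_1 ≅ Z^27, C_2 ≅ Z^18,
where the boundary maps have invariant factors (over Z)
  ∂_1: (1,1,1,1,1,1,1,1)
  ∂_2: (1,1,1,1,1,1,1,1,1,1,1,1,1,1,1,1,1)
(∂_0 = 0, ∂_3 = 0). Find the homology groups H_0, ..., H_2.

H_0 ≅ Z,  H_1 ≅ Z^2,  H_2 ≅ Z.

H_0: b_0 = 9 − 0 − 8 = 1; torsion from ∂_1 factors > 1: none. So H_0 ≅ Z.
H_1: b_1 = 27 − 8 − 17 = 2; torsion from ∂_2 factors > 1: none. So H_1 ≅ Z^2.
H_2: b_2 = 18 − 17 − 0 = 1; torsion from ∂_3 factors > 1: none. So H_2 ≅ Z.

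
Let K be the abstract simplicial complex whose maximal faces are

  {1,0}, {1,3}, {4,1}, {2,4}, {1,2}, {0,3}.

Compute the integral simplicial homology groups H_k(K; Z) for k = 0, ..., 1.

H_0 = Z,  H_1 = Z^2.

We work with the vertex ordering 0 < 1 < 2 < 3 < 4. The simplices of K, each written with vertices in increasing order, are:

  0-simplices (5): [0], [1], [2], [3], [4]
  1-simplices (6): [0,1], [0,3], [1,2], [1,3], [1,4], [2,4]

Hence C_0 ≅ Z^5, C_1 ≅ Z^6.

The boundary map ∂_1: C_1 → C_0 maps an edge to its endpoints' difference, ∂[p,q] = q − p. For instance
  ∂[1,2] = [2] − [1].
This gives a 5×6 integer matrix of rank 4; reducing to Smith normal form yields diagonal entries (1,1,1,1).

From H_k ≅ ker(∂_k) / im(∂_{k+1}) we obtain:

  H_0: rank C_0 − rank ∂_1 = 5 − 4 = 1, and the invariant factors of ∂_1 are all 1, so H_0 = Z.
  H_1: rank ker ∂_1 − rank ∂_2 = (6 − 4) − 0 = 2, and there is no ∂_2, so H_1 = Z^2.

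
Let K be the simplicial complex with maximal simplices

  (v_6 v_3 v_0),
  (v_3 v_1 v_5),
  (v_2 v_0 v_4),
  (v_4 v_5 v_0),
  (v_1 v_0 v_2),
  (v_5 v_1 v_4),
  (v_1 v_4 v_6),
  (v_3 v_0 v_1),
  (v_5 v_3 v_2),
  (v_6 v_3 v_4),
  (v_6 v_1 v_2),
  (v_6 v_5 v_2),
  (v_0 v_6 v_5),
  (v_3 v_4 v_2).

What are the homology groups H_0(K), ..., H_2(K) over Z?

H_0 = Z,  H_1 = Z^2,  H_2 = Z.

Order the vertices as v_0 < v_1 < v_2 < v_3 < v_4 < v_5 < v_6. Listing each simplex with vertices in this order, K has dimension 2 with simplices:

  0-simplices (7): [v_0], [v_1], [v_2], [v_3], [v_4], [v_5], [v_6]
  1-simplices (21): (21 of them)
  2-simplices (14): (14 of them)

so the chain groups are C_0 ≅ Z^7, C_1 ≅ Z^21, C_2 ≅ Z^14.

∂_1: C_1 → C_0 is given by ∂[p,q] = [q] − [p]. For instance
  ∂[v_2,v_5] = [v_5] − [v_2].
The 7×21 boundary matrix has rank 6 and Smith normal form diag(1,1,1,1,1,1).

The boundary map ∂_2: C_2 → C_1 maps a triangle to the signed sum of its edges. For instance
  ∂[v_1,v_2,v_6] = [v_2,v_6] − [v_1,v_6] + [v_1,v_2],
  ∂[v_3,v_4,v_6] = [v_4,v_6] − [v_3,v_6] + [v_3,v_4].
The resulting 21×14 matrix has rank 13, and its Smith normal form has invariant factors (1,1,1,1,1,1,1,1,1,1,1,1,1).

Reading off H_k = ker ∂_k / im ∂_{k+1}:

  H_0: rank C_0 − rank ∂_1 = 7 − 6 = 1, and the invariant factors of ∂_1 are all 1, so H_0 ≅ Z.
  H_1: rank ker ∂_1 − rank ∂_2 = (21 − 6) − 13 = 2, and the invariant factors of ∂_2 are all 1, so H_1 ≅ Z^2.
  H_2: rank ker ∂_2 − rank ∂_3 = (14 − 13) − 0 = 1, and there is no ∂_3, so H_2 ≅ Z.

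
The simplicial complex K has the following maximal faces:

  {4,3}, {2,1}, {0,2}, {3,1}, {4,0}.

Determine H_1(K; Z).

H_1 ≅ Z.

K has 5 vertices, 5 edges.
rank ∂_1 = 4, rank ∂_2 = 0 ⇒ b_1 = 5 − 4 − 0 = 1. So H_1 = Z.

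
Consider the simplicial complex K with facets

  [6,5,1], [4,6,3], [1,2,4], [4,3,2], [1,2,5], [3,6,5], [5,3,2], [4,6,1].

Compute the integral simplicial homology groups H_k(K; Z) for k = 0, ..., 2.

Order the vertices as 1 < 2 < 3 < 4 < 5 < 6. Listing each simplex with vertices in this order, K has dimension 2 with simplices:

  0-simplices (6): [1], [2], [3], [4], [5], [6]
  1-simplices (12): [1,2], [1,4], [1,5], [1,6], [2,3], [2,4], [2,5], [3,4], [3,5], [3,6], [4,6], [5,6]
  2-simplices (8): [1,2,4], [1,2,5], [1,4,6], [1,5,6], [2,3,4], [2,3,5], [3,4,6], [3,5,6]

so the chain groups are C_0 ≅ Z^6, C_1 ≅ Z^12, C_2 ≅ Z^8.

∂_1: C_1 → C_0 sends each edge [p,q] (with p < q) to q − p.
As a 6×12 matrix over Z this has rank 5, with invariant factors (1,1,1,1,1).

The boundary map ∂_2: C_2 → C_1 acts by ∂[p,q,r] = [q,r] − [p,r] + [p,q]. For instance
  ∂[1,4,6] = [4,6] − [1,6] + [1,4],
  ∂[3,5,6] = [5,6] − [3,6] + [3,5].
As a 12×8 matrix over Z this has rank 7, with invariant factors (1,1,1,1,1,1,1).

Now H_k = ker ∂_k / im ∂_{k+1}, so:

  H_0: rank C_0 − rank ∂_1 = 6 − 5 = 1, and the invariant factors of ∂_1 are all 1, so H_0 = Z.
  H_1: rank ker ∂_1 − rank ∂_2 = (12 − 5) − 7 = 0, and the invariant factors of ∂_2 are all 1, so H_1 = 0.
  H_2: rank ker ∂_2 − rank ∂_3 = (8 − 7) − 0 = 1, and there is no ∂_3, so H_2 = Z.

As a check, the Euler characteristic is 6 − 12 + 8 = 2, which agrees with 1 − 0 + 1 = 2.

H_0 ≅ Z,  H_1 = 0,  H_2 ≅ Z.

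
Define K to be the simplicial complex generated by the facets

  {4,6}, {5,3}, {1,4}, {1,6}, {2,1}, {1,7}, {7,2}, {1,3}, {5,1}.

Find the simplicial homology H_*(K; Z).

H_0 = Z,  H_1 = Z^3.

K has 7 vertices, 9 edges.
rank ∂_0 = 0, rank ∂_1 = 6 ⇒ b_0 = 7 − 0 − 6 = 1; all invariant factors of ∂_1 are 1 so no torsion. So H_0 = Z.
rank ∂_1 = 6, rank ∂_2 = 0 ⇒ b_1 = 9 − 6 − 0 = 3. So H_1 = Z^3.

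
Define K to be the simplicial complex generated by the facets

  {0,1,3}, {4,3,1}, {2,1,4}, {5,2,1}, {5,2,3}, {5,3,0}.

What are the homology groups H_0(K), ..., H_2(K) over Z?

H_0 ≅ Z,  H_1 ≅ Z,  H_2 = 0.

Order the vertices as 0 < 1 < 2 < 3 < 4 < 5. Listing each simplex with vertices in this order, K has dimension 2 with simplices:

  0-simplices (6): [0], [1], [2], [3], [4], [5]
  1-simplices (12): [0,1], [0,3], [0,5], [1,2], [1,3], [1,4], [1,5], [2,3], [2,4], [2,5], [3,4], [3,5]
  2-simplices (6): [0,1,3], [0,3,5], [1,2,4], [1,2,5], [1,3,4], [2,3,5]

so the chain groups are C_0 ≅ Z^6, C_1 ≅ Z^12, C_2 ≅ Z^6.

∂_1: C_1 → C_0 is given by ∂[p,q] = [q] − [p].
As a 6×12 matrix over Z this has rank 5, with invariant factors (1,1,1,1,1).

∂_2: C_2 → C_1 maps a triangle to the signed sum of its edges. For instance
  ∂[0,1,3] = [1,3] − [0,3] + [0,1],
  ∂[1,2,4] = [2,4] − [1,4] + [1,2].
The 12×6 boundary matrix has rank 6 and Smith normal form diag(1,1,1,1,1,1).

Now H_k = ker ∂_k / im ∂_{k+1}, so:

  H_0: rank C_0 − rank ∂_1 = 6 − 5 = 1, and the invariant factors of ∂_1 are all 1, so H_0 ≅ Z.
  H_1: rank ker ∂_1 − rank ∂_2 = (12 − 5) − 6 = 1, and the invariant factors of ∂_2 are all 1, so H_1 ≅ Z.
  H_2: rank ker ∂_2 − rank ∂_3 = (6 − 6) − 0 = 0, and there is no ∂_3, so H_2 ≅ 0.

As a check, the Euler characteristic is 6 − 12 + 6 = 0, which agrees with 1 − 1 + 0 = 0.
(K is a triangulation of the cylinder S^1 x I.)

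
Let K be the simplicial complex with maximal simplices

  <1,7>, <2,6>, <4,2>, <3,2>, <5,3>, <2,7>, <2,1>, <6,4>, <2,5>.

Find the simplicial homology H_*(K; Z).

H_0 ≅ Z,  H_1 ≅ Z^3.

Order the vertices as 1 < 2 < 3 < 4 < 5 < 6 < 7. Listing each simplex with vertices in this order, K has dimension 1 with simplices:

  0-simplices (7): [1], [2], [3], [4], [5], [6], [7]
  1-simplices (9): [1,2], [1,7], [2,3], [2,4], [2,5], [2,6], [2,7], [3,5], [4,6]

giving chain groups C_0 ≅ Z^7, C_1 ≅ Z^9.

∂_1: C_1 → C_0 sends each edge [p,q] (with p < q) to q − p.
As a 7×9 matrix over Z this has rank 6, with invariant factors (1,1,1,1,1,1).

Now H_k = ker ∂_k / im ∂_{k+1}, so:

  H_0: rank C_0 − rank ∂_1 = 7 − 6 = 1, and the invariant factors of ∂_1 are all 1, so H_0 ≅ Z.
  H_1: rank ker ∂_1 − rank ∂_2 = (9 − 6) − 0 = 3, and there is no ∂_2, so H_1 ≅ Z^3.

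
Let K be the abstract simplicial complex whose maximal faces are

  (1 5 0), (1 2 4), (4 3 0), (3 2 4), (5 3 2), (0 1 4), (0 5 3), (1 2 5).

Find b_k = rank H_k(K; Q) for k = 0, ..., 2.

b_0 = 1, b_1 = 0, b_2 = 1.

Order the vertices as 0 < 1 < 2 < 3 < 4 < 5. Listing each simplex with vertices in this order, K has dimension 2 with simplices:

  0-simplices (6): [0], [1], [2], [3], [4], [5]
  1-simplices (12): [0,1], [0,3], [0,4], [0,5], [1,2], [1,4], [1,5], [2,3], [2,4], [2,5], [3,4], [3,5]
  2-simplices (8): [0,1,4], [0,1,5], [0,3,4], [0,3,5], [1,2,4], [1,2,5], [2,3,4], [2,3,5]

Hence C_0 ≅ Z^6, C_1 ≅ Z^12, C_2 ≅ Z^8.

The boundary map ∂_1: C_1 → C_0 is given by ∂[p,q] = [q] − [p]. For instance
  ∂[0,3] = [3] − [0].
The 6×12 boundary matrix has rank 5 and Smith normal form diag(1,1,1,1,1).

Boundary ∂_2: C_2 → C_1 acts by ∂[p,q,r] = [q,r] − [p,r] + [p,q]. For instance
  ∂[1,2,4] = [2,4] − [1,4] + [1,2],
  ∂[2,3,4] = [3,4] − [2,4] + [2,3].
This gives a 12×8 integer matrix of rank 7; reducing to Smith normal form yields diagonal entries (1,1,1,1,1,1,1).

From H_k ≅ ker(∂_k) / im(∂_{k+1}) we obtain:

  H_0: rank C_0 − rank ∂_1 = 6 − 5 = 1, and the invariant factors of ∂_1 are all 1, so H_0 = Z.
  H_1: rank ker ∂_1 − rank ∂_2 = (12 − 5) − 7 = 0, and the invariant factors of ∂_2 are all 1, so H_1 = 0.
  H_2: rank ker ∂_2 − rank ∂_3 = (8 − 7) − 0 = 1, and there is no ∂_3, so H_2 = Z.

As a check, the Euler characteristic is 6 − 12 + 8 = 2, which agrees with 1 − 0 + 1 = 2.

Hence the Betti numbers are b_0 = 1, b_1 = 0, b_2 = 1.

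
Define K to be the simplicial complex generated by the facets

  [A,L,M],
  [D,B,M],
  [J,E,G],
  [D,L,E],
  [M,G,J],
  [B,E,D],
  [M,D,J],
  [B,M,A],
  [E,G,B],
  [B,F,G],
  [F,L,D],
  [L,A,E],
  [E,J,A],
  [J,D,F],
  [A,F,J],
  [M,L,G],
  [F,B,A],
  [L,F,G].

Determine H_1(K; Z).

H_1 = Z^2.

We work with the vertex ordering A < B < D < E < F < G < J < L < M. The simplices of K, each written with vertices in increasing order, are:

  0-simplices (9): A, B, D, E, F, G, J, L, M
  1-simplices (27): AB, AE, AF, AJ, AL, AM, BD, BE, BF, BG, BM, DE, DF, DJ, DL, DM, EG, EJ, EL, FG, FJ, FL, GJ, GL, GM, JM, LM
  2-simplices (18): ABF, ABM, AEJ, AEL, AFJ, ALM, BDE, BDM, BEG, BFG, DEL, DFJ, DFL, DJM, EGJ, FGL, GJM, GLM

giving chain groups C_0 ≅ Z^9, C_1 ≅ Z^27, C_2 ≅ Z^18.

Boundary ∂_1: C_1 → C_0 sends each edge [p,q] (with p < q) to q − p.
As a 9×27 matrix over Z this has rank 8, with invariant factors (1,1,1,1,1,1,1,1).

The boundary map ∂_2: C_2 → C_1 sends each 2-simplex [p,q,r] to [q,r] − [p,r] + [p,q]. For instance
  ∂BDE = DE − BE + BD,
  ∂ABF = BF − AF + AB.
The 27×18 boundary matrix has rank 17 and Smith normal form diag(1,1,1,1,1,1,1,1,1,1,1,1,1,1,1,1,1).

Now H_k = ker ∂_k / im ∂_{k+1}, so:

  H_1: rank ker ∂_1 − rank ∂_2 = (27 − 8) − 17 = 2, and the invariant factors of ∂_2 are all 1, so H_1 = Z^2.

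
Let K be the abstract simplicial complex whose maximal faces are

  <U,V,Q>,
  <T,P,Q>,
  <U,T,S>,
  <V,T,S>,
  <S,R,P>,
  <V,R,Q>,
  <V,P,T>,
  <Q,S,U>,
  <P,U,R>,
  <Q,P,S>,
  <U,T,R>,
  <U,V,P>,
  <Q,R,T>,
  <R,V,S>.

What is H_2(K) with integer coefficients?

Order the vertices as P < Q < R < S < T < U < V. Listing each simplex with vertices in this order, K has dimension 2 with simplices:

  0-simplices (7): P, Q, R, S, T, U, V
  1-simplices (21): PQ, PR, PS, PT, PU, PV, QR, QS, QT, QU, QV, RS, RT, RU, RV, ST, SU, SV, TU, TV, UV
  2-simplices (14): PQS, PQT, PRS, PRU, PTV, PUV, QRT, QRV, QSU, QUV, RSV, RTU, STU, STV

Hence C_0 ≅ Z^7, C_1 ≅ Z^21, C_2 ≅ Z^14.

The boundary map ∂_1: C_1 → C_0 maps an edge to its endpoints' difference, ∂[p,q] = q − p. For instance
  ∂PV = V − P.
This gives a 7×21 integer matrix of rank 6; reducing to Smith normal form yields diagonal entries (1,1,1,1,1,1).

Boundary ∂_2: C_2 → C_1 sends each 2-simplex [p,q,r] to [q,r] − [p,r] + [p,q]. For instance
  ∂STU = TU − SU + ST,
  ∂PRS = RS − PS + PR.
This gives a 21×14 integer matrix of rank 13; reducing to Smith normal form yields diagonal entries (1,1,1,1,1,1,1,1,1,1,1,1,1).

Now H_k = ker ∂_k / im ∂_{k+1}, so:

  H_2: rank ker ∂_2 − rank ∂_3 = (14 − 13) − 0 = 1, and there is no ∂_3, so H_2 ≅ Z.

H_2 = Z.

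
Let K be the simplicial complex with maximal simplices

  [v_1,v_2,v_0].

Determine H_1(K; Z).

K has 3 vertices, 3 edges, 1 triangle.
rank ∂_1 = 2, rank ∂_2 = 1 ⇒ b_1 = 3 − 2 − 1 = 0; all invariant factors of ∂_2 are 1 so no torsion. So H_1 = 0.

H_1 ≅ 0.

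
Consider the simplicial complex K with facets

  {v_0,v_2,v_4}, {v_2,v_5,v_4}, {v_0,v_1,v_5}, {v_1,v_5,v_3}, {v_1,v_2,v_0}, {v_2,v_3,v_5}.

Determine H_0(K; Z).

H_0 ≅ Z.

Order the vertices as v_0 < v_1 < v_2 < v_3 < v_4 < v_5. Listing each simplex with vertices in this order, K has dimension 2 with simplices:

  0-simplices (6): [v_0], [v_1], [v_2], [v_3], [v_4], [v_5]
  1-simplices (12): [v_0,v_1], [v_0,v_2], [v_0,v_4], [v_0,v_5], [v_1,v_2], [v_1,v_3], [v_1,v_5], [v_2,v_3], [v_2,v_4], [v_2,v_5], [v_3,v_5], [v_4,v_5]
  2-simplices (6): [v_0,v_1,v_2], [v_0,v_1,v_5], [v_0,v_2,v_4], [v_1,v_3,v_5], [v_2,v_3,v_5], [v_2,v_4,v_5]

Hence C_0 ≅ Z^6, C_1 ≅ Z^12, C_2 ≅ Z^6.

∂_1: C_1 → C_0 is given by ∂[p,q] = [q] − [p]. For instance
  ∂[v_0,v_1] = [v_1] − [v_0].
As a 6×12 matrix over Z this has rank 5, with invariant factors (1,1,1,1,1).

The boundary map ∂_2: C_2 → C_1 acts by ∂[p,q,r] = [q,r] − [p,r] + [p,q]. For instance
  ∂[v_0,v_1,v_5] = [v_1,v_5] − [v_0,v_5] + [v_0,v_1],
  ∂[v_2,v_3,v_5] = [v_3,v_5] − [v_2,v_5] + [v_2,v_3].
As a 12×6 matrix over Z this has rank 6, with invariant factors (1,1,1,1,1,1).

Now H_k = ker ∂_k / im ∂_{k+1}, so:

  H_0: rank C_0 − rank ∂_1 = 6 − 5 = 1, and the invariant factors of ∂_1 are all 1, so H_0 = Z.

(K is a triangulation of the cylinder S^1 x I.)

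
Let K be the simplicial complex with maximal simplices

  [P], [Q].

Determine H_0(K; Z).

K has 2 vertices.
rank ∂_0 = 0, rank ∂_1 = 0 ⇒ b_0 = 2 − 0 − 0 = 2. So H_0 = Z^2.

H_0 ≅ Z^2.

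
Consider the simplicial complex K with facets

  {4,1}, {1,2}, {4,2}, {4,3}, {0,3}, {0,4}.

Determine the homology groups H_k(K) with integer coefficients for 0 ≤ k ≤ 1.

H_0 ≅ Z,  H_1 ≅ Z^2.

K has 5 vertices, 6 edges.
rank ∂_0 = 0, rank ∂_1 = 4 ⇒ b_0 = 5 − 0 − 4 = 1; all invariant factors of ∂_1 are 1 so no torsion. So H_0 ≅ Z.
rank ∂_1 = 4, rank ∂_2 = 0 ⇒ b_1 = 6 − 4 − 0 = 2. So H_1 ≅ Z^2.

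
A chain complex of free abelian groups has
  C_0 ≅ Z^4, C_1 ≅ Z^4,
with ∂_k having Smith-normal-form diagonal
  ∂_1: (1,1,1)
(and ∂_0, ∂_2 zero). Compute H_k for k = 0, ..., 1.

H_0 = Z,  H_1 = Z.

H_0: b_0 = 4 − 0 − 3 = 1; torsion from ∂_1 factors > 1: none. So H_0 = Z.
H_1: b_1 = 4 − 3 − 0 = 1; torsion from ∂_2 factors > 1: none. So H_1 = Z.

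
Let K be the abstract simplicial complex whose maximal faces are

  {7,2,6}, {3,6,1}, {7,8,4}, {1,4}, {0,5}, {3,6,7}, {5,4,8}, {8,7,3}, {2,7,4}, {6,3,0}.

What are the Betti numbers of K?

b_0 = 1, b_1 = 2, b_2 = 0.

Fix the vertex order 0 < 1 < 2 < 3 < 4 < 5 < 6 < 7 < 8 and write every simplex with vertices in increasing order. Then dim K = 2 and the simplices of K are:

  0-simplices (9): [0], [1], [2], [3], [4], [5], [6], [7], [8]
  1-simplices (18): [0,3], [0,5], [0,6], [1,3], [1,4], [1,6], [2,4], [2,6], [2,7], [3,6], [3,7], [3,8], [4,5], [4,7], [4,8], [5,8], [6,7], [7,8]
  2-simplices (8): [0,3,6], [1,3,6], [2,4,7], [2,6,7], [3,6,7], [3,7,8], [4,5,8], [4,7,8]

so the chain groups are C_0 ≅ Z^9, C_1 ≅ Z^18, C_2 ≅ Z^8.

The boundary map ∂_1: C_1 → C_0 sends each edge [p,q] (with p < q) to q − p.
This gives a 9×18 integer matrix of rank 8; reducing to Smith normal form yields diagonal entries (1,1,1,1,1,1,1,1).

Boundary ∂_2: C_2 → C_1 acts by ∂[p,q,r] = [q,r] − [p,r] + [p,q]. For instance
  ∂[3,7,8] = [7,8] − [3,8] + [3,7],
  ∂[3,6,7] = [6,7] − [3,7] + [3,6].
The 18×8 boundary matrix has rank 8 and Smith normal form diag(1,1,1,1,1,1,1,1).

Now H_k = ker ∂_k / im ∂_{k+1}, so:

  H_0: rank C_0 − rank ∂_1 = 9 − 8 = 1, and the invariant factors of ∂_1 are all 1, so H_0 ≅ Z.
  H_1: rank ker ∂_1 − rank ∂_2 = (18 − 8) − 8 = 2, and the invariant factors of ∂_2 are all 1, so H_1 ≅ Z^2.
  H_2: rank ker ∂_2 − rank ∂_3 = (8 − 8) − 0 = 0, and there is no ∂_3, so H_2 ≅ 0.

Hence the Betti numbers are b_0 = 1, b_1 = 2, b_2 = 0.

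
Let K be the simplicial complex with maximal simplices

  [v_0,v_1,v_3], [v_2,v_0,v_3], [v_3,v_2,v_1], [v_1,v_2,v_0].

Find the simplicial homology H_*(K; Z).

Fix the vertex order v_0 < v_1 < v_2 < v_3 and write every simplex with vertices in increasing order. Then dim K = 2 and the simplices of K are:

  0-simplices (4): [v_0], [v_1], [v_2], [v_3]
  1-simplices (6): [v_0,v_1], [v_0,v_2], [v_0,v_3], [v_1,v_2], [v_1,v_3], [v_2,v_3]
  2-simplices (4): [v_0,v_1,v_2], [v_0,v_1,v_3], [v_0,v_2,v_3], [v_1,v_2,v_3]

so the chain groups are C_0 ≅ Z^4, C_1 ≅ Z^6, C_2 ≅ Z^4.

Boundary ∂_1: C_1 → C_0 is given by ∂[p,q] = [q] − [p]. For instance
  ∂[v_1,v_2] = [v_2] − [v_1].
This gives a 4×6 integer matrix of rank 3; reducing to Smith normal form yields diagonal entries (1,1,1).

∂_2: C_2 → C_1 acts by ∂[p,q,r] = [q,r] − [p,r] + [p,q]. For instance
  ∂[v_0,v_1,v_3] = [v_1,v_3] − [v_0,v_3] + [v_0,v_1],
  ∂[v_0,v_2,v_3] = [v_2,v_3] − [v_0,v_3] + [v_0,v_2].
The resulting 6×4 matrix has rank 3, and its Smith normal form has invariant factors (1,1,1).

Computing H_k = (kernel of ∂_k) / (image of ∂_{k+1}):

  H_0: rank C_0 − rank ∂_1 = 4 − 3 = 1, and the invariant factors of ∂_1 are all 1, so H_0 ≅ Z.
  H_1: rank ker ∂_1 − rank ∂_2 = (6 − 3) − 3 = 0, and the invariant factors of ∂_2 are all 1, so H_1 ≅ 0.
  H_2: rank ker ∂_2 − rank ∂_3 = (4 − 3) − 0 = 1, and there is no ∂_3, so H_2 ≅ Z.

H_0 ≅ Z,  H_1 = 0,  H_2 ≅ Z.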